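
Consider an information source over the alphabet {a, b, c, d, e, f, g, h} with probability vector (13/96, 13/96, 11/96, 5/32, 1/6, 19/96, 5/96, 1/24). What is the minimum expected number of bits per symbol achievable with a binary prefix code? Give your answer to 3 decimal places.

Repeatedly combine the two least-probable nodes; the expected code length is the sum of the merged weights.
merge 1/24 + 5/96 → 3/32
merge 3/32 + 11/96 → 5/24
merge 13/96 + 13/96 → 13/48
merge 5/32 + 1/6 → 31/96
merge 19/96 + 5/24 → 13/32
merge 13/48 + 31/96 → 19/32
merge 13/32 + 19/32 → 1
L = 3/32 + 5/24 + 13/48 + 31/96 + 13/32 + 19/32 + 1 = 139/48 ≈ 2.896 bits/symbol.

2.896 bits/symbol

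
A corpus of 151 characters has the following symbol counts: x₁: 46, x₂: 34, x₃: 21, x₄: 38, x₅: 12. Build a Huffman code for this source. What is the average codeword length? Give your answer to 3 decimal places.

Probabilities are the counts divided by 151.
Repeatedly combine the two least-probable nodes; the expected code length is the sum of the merged weights.
merge 12/151 + 21/151 → 33/151
merge 33/151 + 34/151 → 67/151
merge 38/151 + 46/151 → 84/151
merge 67/151 + 84/151 → 1
L = 33/151 + 67/151 + 84/151 + 1 = 335/151 ≈ 2.219 bits/symbol.

2.219 bits/symbol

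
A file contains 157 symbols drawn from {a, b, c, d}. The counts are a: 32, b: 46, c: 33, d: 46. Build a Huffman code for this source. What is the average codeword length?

2 bits/symbol

Probabilities are the counts divided by 157.
Repeatedly combine the two least-probable nodes; the expected code length is the sum of the merged weights.
merge 32/157 + 33/157 → 65/157
merge 46/157 + 46/157 → 92/157
merge 65/157 + 92/157 → 1
L = 65/157 + 92/157 + 1 = 2 bits/symbol.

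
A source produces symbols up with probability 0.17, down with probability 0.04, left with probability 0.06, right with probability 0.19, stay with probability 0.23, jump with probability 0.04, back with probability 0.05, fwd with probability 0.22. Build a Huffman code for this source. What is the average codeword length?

Repeatedly combine the two least-probable nodes; the expected code length is the sum of the merged weights.
merge 1/25 + 1/25 → 2/25
merge 1/20 + 3/50 → 11/100
merge 2/25 + 11/100 → 19/100
merge 17/100 + 19/100 → 9/25
merge 19/100 + 11/50 → 41/100
merge 23/100 + 9/25 → 59/100
merge 41/100 + 59/100 → 1
L = 2/25 + 11/100 + 19/100 + 9/25 + 41/100 + 59/100 + 1 = 137/50 = 2.74 bits/symbol.

2.74 bits/symbol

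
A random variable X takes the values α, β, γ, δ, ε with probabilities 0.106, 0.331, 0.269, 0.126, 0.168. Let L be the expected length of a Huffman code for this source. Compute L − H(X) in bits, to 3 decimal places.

0.042 bits

Entropy H = −Σ p log₂ p ≈ 2.1897 bits.
Huffman merges: 53/500+63/500→29/125; 21/125+29/125→2/5; 269/1000+331/1000→3/5; 2/5+3/5→1. L = 279/125 ≈ 2.2320.
L − H = 2.2320 − 2.1897 = 0.042 bits.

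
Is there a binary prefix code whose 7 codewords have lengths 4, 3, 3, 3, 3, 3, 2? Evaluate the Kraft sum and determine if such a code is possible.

0.9375; yes

With common denominator 2^4 = 16: Σ 2^(−ℓᵢ) = 1/16 + 2/16 + 2/16 + 2/16 + 2/16 + 2/16 + 4/16 = 15/16 = 0.9375.
Kraft's inequality requires Σ ≤ 1; here Σ = 0.9375 ≤ 1, so such a prefix code exists.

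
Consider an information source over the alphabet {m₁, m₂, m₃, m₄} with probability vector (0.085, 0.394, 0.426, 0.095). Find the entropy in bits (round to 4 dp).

H = −Σ pᵢ log₂ pᵢ.
−0.085·log₂(0.085) = 0.3023
−0.394·log₂(0.394) = 0.5294
−0.426·log₂(0.426) = 0.5244
−0.095·log₂(0.095) = 0.3226
Sum ≈ 1.6788 → 1.6788 bits.

1.6788 bits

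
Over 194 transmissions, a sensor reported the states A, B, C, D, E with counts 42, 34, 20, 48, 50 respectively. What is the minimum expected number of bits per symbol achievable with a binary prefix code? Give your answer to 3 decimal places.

Probabilities are the counts divided by 194.
Repeatedly combine the two least-probable nodes; the expected code length is the sum of the merged weights.
merge 10/97 + 17/97 → 27/97
merge 21/97 + 24/97 → 45/97
merge 25/97 + 27/97 → 52/97
merge 45/97 + 52/97 → 1
L = 27/97 + 45/97 + 52/97 + 1 = 221/97 ≈ 2.278 bits/symbol.

2.278 bits/symbol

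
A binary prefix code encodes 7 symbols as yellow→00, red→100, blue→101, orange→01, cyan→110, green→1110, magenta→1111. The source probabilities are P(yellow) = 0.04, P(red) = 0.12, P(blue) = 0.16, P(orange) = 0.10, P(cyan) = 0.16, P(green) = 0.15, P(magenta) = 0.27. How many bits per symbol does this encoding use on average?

L̄ = Σ pᵢ·ℓᵢ = 0.04·2 + 0.12·3 + 0.16·3 + 0.10·2 + 0.16·3 + 0.15·4 + 0.27·4 = 3.28 bits/symbol.

3.28 bits/symbol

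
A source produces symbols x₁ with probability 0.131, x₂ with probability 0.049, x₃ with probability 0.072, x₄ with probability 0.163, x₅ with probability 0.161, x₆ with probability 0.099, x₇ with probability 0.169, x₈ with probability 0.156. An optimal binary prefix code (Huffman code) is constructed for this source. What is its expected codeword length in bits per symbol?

2.952 bits/symbol

Repeatedly combine the two least-probable nodes; the expected code length is the sum of the merged weights.
merge 49/1000 + 9/125 → 121/1000
merge 99/1000 + 121/1000 → 11/50
merge 131/1000 + 39/250 → 287/1000
merge 161/1000 + 163/1000 → 81/250
merge 169/1000 + 11/50 → 389/1000
merge 287/1000 + 81/250 → 611/1000
merge 389/1000 + 611/1000 → 1
L = 121/1000 + 11/50 + 287/1000 + 81/250 + 389/1000 + 611/1000 + 1 = 369/125 = 2.952 bits/symbol.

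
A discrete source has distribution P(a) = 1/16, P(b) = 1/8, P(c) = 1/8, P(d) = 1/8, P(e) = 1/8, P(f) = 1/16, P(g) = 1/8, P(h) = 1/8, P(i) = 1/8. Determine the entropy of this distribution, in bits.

3.125 bits

Each probability is a power of 1/2, so log₂(1/p) is an integer.
H = Σ p·log₂(1/p) = 1/16·4 + 1/8·3 + 1/8·3 + 1/8·3 + 1/8·3 + 1/16·4 + 1/8·3 + 1/8·3 + 1/8·3 = 3.125 bits.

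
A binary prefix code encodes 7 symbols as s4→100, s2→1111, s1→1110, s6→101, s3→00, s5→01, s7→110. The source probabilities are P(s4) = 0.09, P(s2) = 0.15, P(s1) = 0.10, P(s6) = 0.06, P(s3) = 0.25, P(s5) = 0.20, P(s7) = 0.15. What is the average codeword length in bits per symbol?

2.8 bits/symbol

L̄ = Σ pᵢ·ℓᵢ = 0.09·3 + 0.15·4 + 0.10·4 + 0.06·3 + 0.25·2 + 0.20·2 + 0.15·3 = 2.8 bits/symbol.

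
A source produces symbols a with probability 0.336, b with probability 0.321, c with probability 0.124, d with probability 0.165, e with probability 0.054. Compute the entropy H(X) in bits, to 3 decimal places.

H = −Σ pᵢ log₂ pᵢ.
−0.336·log₂(0.336) = 0.5287
−0.321·log₂(0.321) = 0.5262
−0.124·log₂(0.124) = 0.3734
−0.165·log₂(0.165) = 0.4289
−0.054·log₂(0.054) = 0.2274
Sum ≈ 2.0847 → 2.085 bits.

2.085 bits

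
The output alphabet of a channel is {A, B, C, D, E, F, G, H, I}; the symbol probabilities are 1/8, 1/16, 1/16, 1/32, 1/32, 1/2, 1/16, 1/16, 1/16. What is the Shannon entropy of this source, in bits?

Each probability is a power of 1/2, so log₂(1/p) is an integer.
H = Σ p·log₂(1/p) = 1/8·3 + 1/16·4 + 1/16·4 + 1/32·5 + 1/32·5 + 1/2·1 + 1/16·4 + 1/16·4 + 1/16·4 = 2.4375 bits.

2.4375 bits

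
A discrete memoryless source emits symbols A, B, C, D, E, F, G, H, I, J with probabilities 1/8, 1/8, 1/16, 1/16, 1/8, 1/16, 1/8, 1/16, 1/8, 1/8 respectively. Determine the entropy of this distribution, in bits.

3.25 bits

Each probability is a power of 1/2, so log₂(1/p) is an integer.
H = Σ p·log₂(1/p) = 1/8·3 + 1/8·3 + 1/16·4 + 1/16·4 + 1/8·3 + 1/16·4 + 1/8·3 + 1/16·4 + 1/8·3 + 1/8·3 = 3.25 bits.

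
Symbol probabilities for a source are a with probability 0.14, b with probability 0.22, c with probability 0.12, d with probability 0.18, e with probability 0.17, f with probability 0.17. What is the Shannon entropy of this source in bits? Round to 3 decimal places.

2.559 bits

H = −Σ pᵢ log₂ pᵢ.
−0.14·log₂(0.14) = 0.3971
−0.22·log₂(0.22) = 0.4806
−0.12·log₂(0.12) = 0.3671
−0.18·log₂(0.18) = 0.4453
−0.17·log₂(0.17) = 0.4346
−0.17·log₂(0.17) = 0.4346
Sum ≈ 2.5592 → 2.559 bits.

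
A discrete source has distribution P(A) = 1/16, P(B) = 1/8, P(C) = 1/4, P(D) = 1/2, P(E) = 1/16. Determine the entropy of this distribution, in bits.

1.875 bits

Each probability is a power of 1/2, so log₂(1/p) is an integer.
H = Σ p·log₂(1/p) = 1/16·4 + 1/8·3 + 1/4·2 + 1/2·1 + 1/16·4 = 1.875 bits.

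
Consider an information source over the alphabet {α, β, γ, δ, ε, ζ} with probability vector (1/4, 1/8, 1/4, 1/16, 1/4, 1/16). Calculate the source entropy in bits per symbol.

2.375 bits

Each probability is a power of 1/2, so log₂(1/p) is an integer.
H = Σ p·log₂(1/p) = 1/4·2 + 1/8·3 + 1/4·2 + 1/16·4 + 1/4·2 + 1/16·4 = 2.375 bits.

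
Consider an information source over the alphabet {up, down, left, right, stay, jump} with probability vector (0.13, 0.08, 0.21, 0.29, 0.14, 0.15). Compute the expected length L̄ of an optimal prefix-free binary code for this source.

Repeatedly combine the two least-probable nodes; the expected code length is the sum of the merged weights.
merge 2/25 + 13/100 → 21/100
merge 7/50 + 3/20 → 29/100
merge 21/100 + 21/100 → 21/50
merge 29/100 + 29/100 → 29/50
merge 21/50 + 29/50 → 1
L = 21/100 + 29/100 + 21/50 + 29/50 + 1 = 5/2 = 2.5 bits/symbol.

2.5 bits/symbol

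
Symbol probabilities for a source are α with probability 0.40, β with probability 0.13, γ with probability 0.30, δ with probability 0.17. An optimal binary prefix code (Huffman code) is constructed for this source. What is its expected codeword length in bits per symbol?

1.9 bits/symbol

Repeatedly combine the two least-probable nodes; the expected code length is the sum of the merged weights.
merge 13/100 + 17/100 → 3/10
merge 3/10 + 3/10 → 3/5
merge 2/5 + 3/5 → 1
L = 3/10 + 3/5 + 1 = 19/10 = 1.9 bits/symbol.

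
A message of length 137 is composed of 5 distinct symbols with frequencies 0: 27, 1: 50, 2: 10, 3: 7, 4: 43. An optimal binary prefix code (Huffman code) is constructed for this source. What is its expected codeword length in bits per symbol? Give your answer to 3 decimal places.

2.080 bits/symbol

Probabilities are the counts divided by 137.
Repeatedly combine the two least-probable nodes; the expected code length is the sum of the merged weights.
merge 7/137 + 10/137 → 17/137
merge 17/137 + 27/137 → 44/137
merge 43/137 + 44/137 → 87/137
merge 50/137 + 87/137 → 1
L = 17/137 + 44/137 + 87/137 + 1 = 285/137 ≈ 2.080 bits/symbol.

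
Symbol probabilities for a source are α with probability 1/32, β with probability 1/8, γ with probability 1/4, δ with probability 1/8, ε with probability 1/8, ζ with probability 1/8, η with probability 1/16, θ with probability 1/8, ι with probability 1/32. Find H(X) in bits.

Each probability is a power of 1/2, so log₂(1/p) is an integer.
H = Σ p·log₂(1/p) = 1/32·5 + 1/8·3 + 1/4·2 + 1/8·3 + 1/8·3 + 1/8·3 + 1/16·4 + 1/8·3 + 1/32·5 = 2.9375 bits.

2.9375 bits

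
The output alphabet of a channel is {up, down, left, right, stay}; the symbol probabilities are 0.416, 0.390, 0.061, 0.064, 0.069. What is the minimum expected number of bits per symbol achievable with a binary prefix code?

1.903 bits/symbol

Repeatedly combine the two least-probable nodes; the expected code length is the sum of the merged weights.
merge 61/1000 + 8/125 → 1/8
merge 69/1000 + 1/8 → 97/500
merge 97/500 + 39/100 → 73/125
merge 52/125 + 73/125 → 1
L = 1/8 + 97/500 + 73/125 + 1 = 1903/1000 = 1.903 bits/symbol.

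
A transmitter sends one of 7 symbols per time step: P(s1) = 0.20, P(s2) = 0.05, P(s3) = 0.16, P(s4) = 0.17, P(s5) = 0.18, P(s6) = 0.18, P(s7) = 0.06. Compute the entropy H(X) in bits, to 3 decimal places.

2.672 bits

H = −Σ pᵢ log₂ pᵢ.
−0.20·log₂(0.20) = 0.4644
−0.05·log₂(0.05) = 0.2161
−0.16·log₂(0.16) = 0.4230
−0.17·log₂(0.17) = 0.4346
−0.18·log₂(0.18) = 0.4453
−0.18·log₂(0.18) = 0.4453
−0.06·log₂(0.06) = 0.2435
Sum ≈ 2.6722 → 2.672 bits.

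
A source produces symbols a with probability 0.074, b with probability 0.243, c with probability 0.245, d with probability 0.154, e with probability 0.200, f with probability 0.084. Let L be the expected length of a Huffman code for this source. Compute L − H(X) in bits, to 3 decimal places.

0.019 bits

Entropy H = −Σ p log₂ p ≈ 2.4513 bits.
Huffman merges: 37/500+21/250→79/500; 77/500+79/500→39/125; 1/5+243/1000→443/1000; 49/200+39/125→557/1000; 443/1000+557/1000→1. L = 247/100 ≈ 2.4700.
L − H = 2.4700 − 2.4513 = 0.019 bits.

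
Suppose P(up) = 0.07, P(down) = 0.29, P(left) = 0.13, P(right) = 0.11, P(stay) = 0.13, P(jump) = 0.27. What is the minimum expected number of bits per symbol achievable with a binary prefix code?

2.44 bits/symbol

Repeatedly combine the two least-probable nodes; the expected code length is the sum of the merged weights.
merge 7/100 + 11/100 → 9/50
merge 13/100 + 13/100 → 13/50
merge 9/50 + 13/50 → 11/25
merge 27/100 + 29/100 → 14/25
merge 11/25 + 14/25 → 1
L = 9/50 + 13/50 + 11/25 + 14/25 + 1 = 61/25 = 2.44 bits/symbol.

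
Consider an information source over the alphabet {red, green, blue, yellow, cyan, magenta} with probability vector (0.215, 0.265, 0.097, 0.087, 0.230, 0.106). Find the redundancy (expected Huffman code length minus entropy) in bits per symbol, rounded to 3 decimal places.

Entropy H = −Σ p log₂ p ≈ 2.4484 bits.
Huffman merges: 87/1000+97/1000→23/125; 53/500+23/125→29/100; 43/200+23/100→89/200; 53/200+29/100→111/200; 89/200+111/200→1. L = 1237/500 ≈ 2.4740.
L − H = 2.4740 − 2.4484 = 0.026 bits.

0.026 bits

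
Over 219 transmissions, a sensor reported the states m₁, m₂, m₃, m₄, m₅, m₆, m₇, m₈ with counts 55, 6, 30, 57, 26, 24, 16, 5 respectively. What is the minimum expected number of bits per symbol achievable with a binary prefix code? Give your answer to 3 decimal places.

2.662 bits/symbol

Probabilities are the counts divided by 219.
Repeatedly combine the two least-probable nodes; the expected code length is the sum of the merged weights.
merge 5/219 + 2/73 → 11/219
merge 11/219 + 16/219 → 9/73
merge 8/73 + 26/219 → 50/219
merge 9/73 + 10/73 → 19/73
merge 50/219 + 55/219 → 35/73
merge 19/73 + 19/73 → 38/73
merge 35/73 + 38/73 → 1
L = 11/219 + 9/73 + 50/219 + 19/73 + 35/73 + 38/73 + 1 = 583/219 ≈ 2.662 bits/symbol.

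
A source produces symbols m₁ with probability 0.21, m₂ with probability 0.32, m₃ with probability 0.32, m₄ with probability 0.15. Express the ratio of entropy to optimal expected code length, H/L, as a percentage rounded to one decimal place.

96.8%

Entropy H = −Σ p log₂ p ≈ 1.9354 bits.
Huffman merges: 3/20+21/100→9/25; 8/25+8/25→16/25; 9/25+16/25→1. L = 2 ≈ 2.0000.
Efficiency = H/L = 1.9354/2.0000 = 96.8%.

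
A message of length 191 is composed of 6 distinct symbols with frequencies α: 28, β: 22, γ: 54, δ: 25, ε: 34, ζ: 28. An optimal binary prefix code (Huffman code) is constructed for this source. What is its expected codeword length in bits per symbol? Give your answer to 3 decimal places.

Probabilities are the counts divided by 191.
Repeatedly combine the two least-probable nodes; the expected code length is the sum of the merged weights.
merge 22/191 + 25/191 → 47/191
merge 28/191 + 28/191 → 56/191
merge 34/191 + 47/191 → 81/191
merge 54/191 + 56/191 → 110/191
merge 81/191 + 110/191 → 1
L = 47/191 + 56/191 + 81/191 + 110/191 + 1 = 485/191 ≈ 2.539 bits/symbol.

2.539 bits/symbol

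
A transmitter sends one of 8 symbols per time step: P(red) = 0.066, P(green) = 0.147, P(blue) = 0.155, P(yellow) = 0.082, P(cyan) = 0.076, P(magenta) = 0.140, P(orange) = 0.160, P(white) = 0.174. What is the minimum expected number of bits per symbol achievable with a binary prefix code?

Repeatedly combine the two least-probable nodes; the expected code length is the sum of the merged weights.
merge 33/500 + 19/250 → 71/500
merge 41/500 + 7/50 → 111/500
merge 71/500 + 147/1000 → 289/1000
merge 31/200 + 4/25 → 63/200
merge 87/500 + 111/500 → 99/250
merge 289/1000 + 63/200 → 151/250
merge 99/250 + 151/250 → 1
L = 71/500 + 111/500 + 289/1000 + 63/200 + 99/250 + 151/250 + 1 = 371/125 = 2.968 bits/symbol.

2.968 bits/symbol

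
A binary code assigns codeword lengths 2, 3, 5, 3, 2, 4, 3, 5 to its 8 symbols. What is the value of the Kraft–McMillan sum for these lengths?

With common denominator 2^5 = 32: Σ 2^(−ℓᵢ) = 8/32 + 4/32 + 1/32 + 4/32 + 8/32 + 2/32 + 4/32 + 1/32 = 32/32 = 1.

1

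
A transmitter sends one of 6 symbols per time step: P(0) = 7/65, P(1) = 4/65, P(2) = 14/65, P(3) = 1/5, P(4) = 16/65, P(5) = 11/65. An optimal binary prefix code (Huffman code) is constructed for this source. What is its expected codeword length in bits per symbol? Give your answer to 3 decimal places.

Repeatedly combine the two least-probable nodes; the expected code length is the sum of the merged weights.
merge 4/65 + 7/65 → 11/65
merge 11/65 + 11/65 → 22/65
merge 1/5 + 14/65 → 27/65
merge 16/65 + 22/65 → 38/65
merge 27/65 + 38/65 → 1
L = 11/65 + 22/65 + 27/65 + 38/65 + 1 = 163/65 ≈ 2.508 bits/symbol.

2.508 bits/symbol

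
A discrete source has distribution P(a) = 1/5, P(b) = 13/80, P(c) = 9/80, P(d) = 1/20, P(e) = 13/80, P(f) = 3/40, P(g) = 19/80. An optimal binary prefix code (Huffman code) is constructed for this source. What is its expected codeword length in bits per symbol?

2.6875 bits/symbol

Repeatedly combine the two least-probable nodes; the expected code length is the sum of the merged weights.
merge 1/20 + 3/40 → 1/8
merge 9/80 + 1/8 → 19/80
merge 13/80 + 13/80 → 13/40
merge 1/5 + 19/80 → 7/16
merge 19/80 + 13/40 → 9/16
merge 7/16 + 9/16 → 1
L = 1/8 + 19/80 + 13/40 + 7/16 + 9/16 + 1 = 43/16 = 2.6875 bits/symbol.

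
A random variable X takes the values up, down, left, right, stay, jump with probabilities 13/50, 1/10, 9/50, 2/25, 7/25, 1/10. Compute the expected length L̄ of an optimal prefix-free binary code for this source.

2.46 bits/symbol

Repeatedly combine the two least-probable nodes; the expected code length is the sum of the merged weights.
merge 2/25 + 1/10 → 9/50
merge 1/10 + 9/50 → 7/25
merge 9/50 + 13/50 → 11/25
merge 7/25 + 7/25 → 14/25
merge 11/25 + 14/25 → 1
L = 9/50 + 7/25 + 11/25 + 14/25 + 1 = 123/50 = 2.46 bits/symbol.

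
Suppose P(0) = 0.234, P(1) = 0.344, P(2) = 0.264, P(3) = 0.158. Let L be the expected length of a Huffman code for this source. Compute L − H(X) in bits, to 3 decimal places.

Entropy H = −Σ p log₂ p ≈ 1.9478 bits.
Huffman merges: 79/500+117/500→49/125; 33/125+43/125→76/125; 49/125+76/125→1. L = 2 ≈ 2.0000.
L − H = 2.0000 − 1.9478 = 0.052 bits.

0.052 bits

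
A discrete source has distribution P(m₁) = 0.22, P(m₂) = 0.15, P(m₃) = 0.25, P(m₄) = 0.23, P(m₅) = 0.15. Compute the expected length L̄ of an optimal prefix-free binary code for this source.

Repeatedly combine the two least-probable nodes; the expected code length is the sum of the merged weights.
merge 3/20 + 3/20 → 3/10
merge 11/50 + 23/100 → 9/20
merge 1/4 + 3/10 → 11/20
merge 9/20 + 11/20 → 1
L = 3/10 + 9/20 + 11/20 + 1 = 23/10 = 2.3 bits/symbol.

2.3 bits/symbol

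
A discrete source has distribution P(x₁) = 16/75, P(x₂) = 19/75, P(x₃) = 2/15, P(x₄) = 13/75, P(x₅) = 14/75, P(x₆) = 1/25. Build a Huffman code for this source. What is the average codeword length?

2.52 bits/symbol

Repeatedly combine the two least-probable nodes; the expected code length is the sum of the merged weights.
merge 1/25 + 2/15 → 13/75
merge 13/75 + 13/75 → 26/75
merge 14/75 + 16/75 → 2/5
merge 19/75 + 26/75 → 3/5
merge 2/5 + 3/5 → 1
L = 13/75 + 26/75 + 2/5 + 3/5 + 1 = 63/25 = 2.52 bits/symbol.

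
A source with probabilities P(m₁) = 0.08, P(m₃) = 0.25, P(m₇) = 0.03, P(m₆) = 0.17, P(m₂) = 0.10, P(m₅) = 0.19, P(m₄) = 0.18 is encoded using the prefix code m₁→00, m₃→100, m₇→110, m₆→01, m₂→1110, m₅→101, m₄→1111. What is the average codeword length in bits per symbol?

3.03 bits/symbol

L̄ = Σ pᵢ·ℓᵢ = 0.08·2 + 0.25·3 + 0.03·3 + 0.17·2 + 0.10·4 + 0.19·3 + 0.18·4 = 3.03 bits/symbol.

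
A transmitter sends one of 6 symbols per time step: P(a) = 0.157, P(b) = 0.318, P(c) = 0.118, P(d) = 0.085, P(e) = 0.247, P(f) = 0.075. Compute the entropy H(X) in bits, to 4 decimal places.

2.3897 bits

H = −Σ pᵢ log₂ pᵢ.
−0.157·log₂(0.157) = 0.4194
−0.318·log₂(0.318) = 0.5256
−0.118·log₂(0.118) = 0.3638
−0.085·log₂(0.085) = 0.3023
−0.247·log₂(0.247) = 0.4983
−0.075·log₂(0.075) = 0.2803
Sum ≈ 2.3897 → 2.3897 bits.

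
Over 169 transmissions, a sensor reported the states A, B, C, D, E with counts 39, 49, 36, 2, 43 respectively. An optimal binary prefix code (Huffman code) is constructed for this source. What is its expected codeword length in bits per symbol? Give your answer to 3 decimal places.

2.225 bits/symbol

Probabilities are the counts divided by 169.
Repeatedly combine the two least-probable nodes; the expected code length is the sum of the merged weights.
merge 2/169 + 36/169 → 38/169
merge 38/169 + 3/13 → 77/169
merge 43/169 + 49/169 → 92/169
merge 77/169 + 92/169 → 1
L = 38/169 + 77/169 + 92/169 + 1 = 376/169 ≈ 2.225 bits/symbol.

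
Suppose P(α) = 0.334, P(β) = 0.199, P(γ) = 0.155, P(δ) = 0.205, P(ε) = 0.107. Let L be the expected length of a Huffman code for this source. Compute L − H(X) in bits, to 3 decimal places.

Entropy H = −Σ p log₂ p ≈ 2.2225 bits.
Huffman merges: 107/1000+31/200→131/500; 199/1000+41/200→101/250; 131/500+167/500→149/250; 101/250+149/250→1. L = 1131/500 ≈ 2.2620.
L − H = 2.2620 − 2.2225 = 0.039 bits.

0.039 bits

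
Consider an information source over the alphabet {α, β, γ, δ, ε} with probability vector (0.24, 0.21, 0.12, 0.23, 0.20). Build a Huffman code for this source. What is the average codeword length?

Repeatedly combine the two least-probable nodes; the expected code length is the sum of the merged weights.
merge 3/25 + 1/5 → 8/25
merge 21/100 + 23/100 → 11/25
merge 6/25 + 8/25 → 14/25
merge 11/25 + 14/25 → 1
L = 8/25 + 11/25 + 14/25 + 1 = 58/25 = 2.32 bits/symbol.

2.32 bits/symbol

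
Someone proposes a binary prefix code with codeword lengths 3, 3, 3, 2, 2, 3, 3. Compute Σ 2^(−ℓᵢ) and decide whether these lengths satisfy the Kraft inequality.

1.125; no

With common denominator 2^3 = 8: Σ 2^(−ℓᵢ) = 1/8 + 1/8 + 1/8 + 2/8 + 2/8 + 1/8 + 1/8 = 9/8 = 1.125.
Kraft's inequality requires Σ ≤ 1; here Σ = 1.125 > 1, so no such prefix code exists.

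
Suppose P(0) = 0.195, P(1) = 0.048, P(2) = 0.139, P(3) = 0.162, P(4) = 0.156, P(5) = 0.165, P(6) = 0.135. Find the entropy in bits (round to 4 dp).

H = −Σ pᵢ log₂ pᵢ.
−0.195·log₂(0.195) = 0.4599
−0.048·log₂(0.048) = 0.2103
−0.139·log₂(0.139) = 0.3957
−0.162·log₂(0.162) = 0.4254
−0.156·log₂(0.156) = 0.4181
−0.165·log₂(0.165) = 0.4289
−0.135·log₂(0.135) = 0.3900
Sum ≈ 2.7284 → 2.7284 bits.

2.7284 bits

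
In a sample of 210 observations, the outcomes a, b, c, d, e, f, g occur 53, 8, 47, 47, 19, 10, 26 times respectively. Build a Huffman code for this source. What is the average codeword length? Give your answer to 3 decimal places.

2.562 bits/symbol

Probabilities are the counts divided by 210.
Repeatedly combine the two least-probable nodes; the expected code length is the sum of the merged weights.
merge 4/105 + 1/21 → 3/35
merge 3/35 + 19/210 → 37/210
merge 13/105 + 37/210 → 3/10
merge 47/210 + 47/210 → 47/105
merge 53/210 + 3/10 → 58/105
merge 47/105 + 58/105 → 1
L = 3/35 + 37/210 + 3/10 + 47/105 + 58/105 + 1 = 269/105 ≈ 2.562 bits/symbol.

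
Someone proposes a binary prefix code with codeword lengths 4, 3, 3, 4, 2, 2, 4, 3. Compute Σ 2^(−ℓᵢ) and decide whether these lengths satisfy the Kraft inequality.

1.0625; no

With common denominator 2^4 = 16: Σ 2^(−ℓᵢ) = 1/16 + 2/16 + 2/16 + 1/16 + 4/16 + 4/16 + 1/16 + 2/16 = 17/16 = 1.0625.
Kraft's inequality requires Σ ≤ 1; here Σ = 1.0625 > 1, so no such prefix code exists.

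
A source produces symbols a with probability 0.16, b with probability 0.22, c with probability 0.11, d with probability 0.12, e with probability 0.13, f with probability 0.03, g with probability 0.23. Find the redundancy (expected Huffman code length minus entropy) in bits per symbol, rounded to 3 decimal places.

Entropy H = −Σ p log₂ p ≈ 2.6430 bits.
Huffman merges: 3/100+11/100→7/50; 3/25+13/100→1/4; 7/50+4/25→3/10; 11/50+23/100→9/20; 1/4+3/10→11/20; 9/20+11/20→1. L = 269/100 ≈ 2.6900.
L − H = 2.6900 − 2.6430 = 0.047 bits.

0.047 bits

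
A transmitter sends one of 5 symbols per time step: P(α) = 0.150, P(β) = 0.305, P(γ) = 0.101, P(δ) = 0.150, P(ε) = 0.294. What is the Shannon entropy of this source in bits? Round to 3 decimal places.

H = −Σ pᵢ log₂ pᵢ.
−0.150·log₂(0.150) = 0.4105
−0.305·log₂(0.305) = 0.5225
−0.101·log₂(0.101) = 0.3341
−0.150·log₂(0.150) = 0.4105
−0.294·log₂(0.294) = 0.5192
Sum ≈ 2.1969 → 2.197 bits.

2.197 bits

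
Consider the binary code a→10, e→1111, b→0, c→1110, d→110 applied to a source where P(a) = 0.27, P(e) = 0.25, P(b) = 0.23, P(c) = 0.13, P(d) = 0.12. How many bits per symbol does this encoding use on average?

2.65 bits/symbol

L̄ = Σ pᵢ·ℓᵢ = 0.27·2 + 0.25·4 + 0.23·1 + 0.13·4 + 0.12·3 = 2.65 bits/symbol.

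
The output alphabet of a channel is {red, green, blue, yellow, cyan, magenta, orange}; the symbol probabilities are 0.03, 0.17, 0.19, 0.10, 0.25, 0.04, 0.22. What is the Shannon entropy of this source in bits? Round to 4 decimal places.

2.5401 bits

H = −Σ pᵢ log₂ pᵢ.
−0.03·log₂(0.03) = 0.1518
−0.17·log₂(0.17) = 0.4346
−0.19·log₂(0.19) = 0.4552
−0.10·log₂(0.10) = 0.3322
−0.25·log₂(0.25) = 0.5000
−0.04·log₂(0.04) = 0.1858
−0.22·log₂(0.22) = 0.4806
Sum ≈ 2.5401 → 2.5401 bits.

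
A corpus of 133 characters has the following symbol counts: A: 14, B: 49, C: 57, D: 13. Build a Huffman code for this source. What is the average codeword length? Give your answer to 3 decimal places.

1.774 bits/symbol

Probabilities are the counts divided by 133.
Repeatedly combine the two least-probable nodes; the expected code length is the sum of the merged weights.
merge 13/133 + 2/19 → 27/133
merge 27/133 + 7/19 → 4/7
merge 3/7 + 4/7 → 1
L = 27/133 + 4/7 + 1 = 236/133 ≈ 1.774 bits/symbol.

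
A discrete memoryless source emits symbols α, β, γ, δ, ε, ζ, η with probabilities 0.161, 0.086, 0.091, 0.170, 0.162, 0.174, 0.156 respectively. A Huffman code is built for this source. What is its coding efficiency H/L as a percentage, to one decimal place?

97.7%

Entropy H = −Σ p log₂ p ≈ 2.7604 bits.
Huffman merges: 43/500+91/1000→177/1000; 39/250+161/1000→317/1000; 81/500+17/100→83/250; 87/500+177/1000→351/1000; 317/1000+83/250→649/1000; 351/1000+649/1000→1. L = 1413/500 ≈ 2.8260.
Efficiency = H/L = 2.7604/2.8260 = 97.7%.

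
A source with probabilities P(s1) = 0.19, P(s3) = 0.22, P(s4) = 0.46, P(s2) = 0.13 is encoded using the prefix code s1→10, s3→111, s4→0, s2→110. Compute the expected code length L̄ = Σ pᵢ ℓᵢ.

1.89 bits/symbol

L̄ = Σ pᵢ·ℓᵢ = 0.19·2 + 0.22·3 + 0.46·1 + 0.13·3 = 1.89 bits/symbol.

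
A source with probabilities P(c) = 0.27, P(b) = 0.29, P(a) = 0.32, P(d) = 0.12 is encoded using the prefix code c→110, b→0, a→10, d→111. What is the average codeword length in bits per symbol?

2.1 bits/symbol

L̄ = Σ pᵢ·ℓᵢ = 0.27·3 + 0.29·1 + 0.32·2 + 0.12·3 = 2.1 bits/symbol.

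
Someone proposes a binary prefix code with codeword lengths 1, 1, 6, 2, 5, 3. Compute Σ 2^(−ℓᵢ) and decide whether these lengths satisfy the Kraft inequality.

With common denominator 2^6 = 64: Σ 2^(−ℓᵢ) = 32/64 + 32/64 + 1/64 + 16/64 + 2/64 + 8/64 = 91/64 = 1.421875.
Kraft's inequality requires Σ ≤ 1; here Σ = 1.421875 > 1, so no such prefix code exists.

1.421875; no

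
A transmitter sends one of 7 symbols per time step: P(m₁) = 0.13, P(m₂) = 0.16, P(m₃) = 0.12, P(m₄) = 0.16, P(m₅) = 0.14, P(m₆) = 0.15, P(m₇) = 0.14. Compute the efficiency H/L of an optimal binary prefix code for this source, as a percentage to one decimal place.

Entropy H = −Σ p log₂ p ≈ 2.8005 bits.
Huffman merges: 3/25+13/100→1/4; 7/50+7/50→7/25; 3/20+4/25→31/100; 4/25+1/4→41/100; 7/25+31/100→59/100; 41/100+59/100→1. L = 71/25 ≈ 2.8400.
Efficiency = H/L = 2.8005/2.8400 = 98.6%.

98.6%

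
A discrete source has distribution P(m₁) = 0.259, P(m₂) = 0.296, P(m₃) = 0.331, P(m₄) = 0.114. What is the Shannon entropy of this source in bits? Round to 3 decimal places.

H = −Σ pᵢ log₂ pᵢ.
−0.259·log₂(0.259) = 0.5048
−0.296·log₂(0.296) = 0.5199
−0.331·log₂(0.331) = 0.5280
−0.114·log₂(0.114) = 0.3571
Sum ≈ 1.9098 → 1.910 bits.

1.910 bits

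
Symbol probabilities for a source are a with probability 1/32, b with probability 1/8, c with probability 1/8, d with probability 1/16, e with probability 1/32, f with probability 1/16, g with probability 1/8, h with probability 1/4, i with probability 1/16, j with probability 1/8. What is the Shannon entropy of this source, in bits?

3.0625 bits

Each probability is a power of 1/2, so log₂(1/p) is an integer.
H = Σ p·log₂(1/p) = 1/32·5 + 1/8·3 + 1/8·3 + 1/16·4 + 1/32·5 + 1/16·4 + 1/8·3 + 1/4·2 + 1/16·4 + 1/8·3 = 3.0625 bits.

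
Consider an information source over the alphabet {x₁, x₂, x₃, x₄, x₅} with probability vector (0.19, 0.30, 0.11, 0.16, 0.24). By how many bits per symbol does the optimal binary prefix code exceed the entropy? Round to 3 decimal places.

Entropy H = −Σ p log₂ p ≈ 2.2438 bits.
Huffman merges: 11/100+4/25→27/100; 19/100+6/25→43/100; 27/100+3/10→57/100; 43/100+57/100→1. L = 227/100 ≈ 2.2700.
L − H = 2.2700 − 2.2438 = 0.026 bits.

0.026 bits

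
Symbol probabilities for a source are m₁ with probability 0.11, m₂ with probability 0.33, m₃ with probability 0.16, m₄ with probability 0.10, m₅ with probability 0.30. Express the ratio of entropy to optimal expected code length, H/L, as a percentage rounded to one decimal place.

97.5%

Entropy H = −Σ p log₂ p ≈ 2.1544 bits.
Huffman merges: 1/10+11/100→21/100; 4/25+21/100→37/100; 3/10+33/100→63/100; 37/100+63/100→1. L = 221/100 ≈ 2.2100.
Efficiency = H/L = 2.1544/2.2100 = 97.5%.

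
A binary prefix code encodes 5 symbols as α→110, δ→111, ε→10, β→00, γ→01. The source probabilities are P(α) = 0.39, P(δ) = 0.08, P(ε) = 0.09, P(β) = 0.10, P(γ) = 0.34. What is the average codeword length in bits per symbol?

2.47 bits/symbol

L̄ = Σ pᵢ·ℓᵢ = 0.39·3 + 0.08·3 + 0.09·2 + 0.10·2 + 0.34·2 = 2.47 bits/symbol.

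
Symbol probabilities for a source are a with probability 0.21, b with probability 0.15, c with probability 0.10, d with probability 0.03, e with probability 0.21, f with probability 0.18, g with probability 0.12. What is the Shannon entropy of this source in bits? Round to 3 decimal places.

2.653 bits

H = −Σ pᵢ log₂ pᵢ.
−0.21·log₂(0.21) = 0.4728
−0.15·log₂(0.15) = 0.4105
−0.10·log₂(0.10) = 0.3322
−0.03·log₂(0.03) = 0.1518
−0.21·log₂(0.21) = 0.4728
−0.18·log₂(0.18) = 0.4453
−0.12·log₂(0.12) = 0.3671
Sum ≈ 2.6525 → 2.653 bits.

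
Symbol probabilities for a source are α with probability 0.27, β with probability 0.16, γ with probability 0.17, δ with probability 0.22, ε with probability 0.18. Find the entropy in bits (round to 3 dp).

H = −Σ pᵢ log₂ pᵢ.
−0.27·log₂(0.27) = 0.5100
−0.16·log₂(0.16) = 0.4230
−0.17·log₂(0.17) = 0.4346
−0.22·log₂(0.22) = 0.4806
−0.18·log₂(0.18) = 0.4453
Sum ≈ 2.2935 → 2.294 bits.

2.294 bits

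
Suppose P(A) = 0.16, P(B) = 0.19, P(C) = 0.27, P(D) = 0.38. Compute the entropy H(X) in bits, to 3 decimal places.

H = −Σ pᵢ log₂ pᵢ.
−0.16·log₂(0.16) = 0.4230
−0.19·log₂(0.19) = 0.4552
−0.27·log₂(0.27) = 0.5100
−0.38·log₂(0.38) = 0.5305
Sum ≈ 1.9187 → 1.919 bits.

1.919 bits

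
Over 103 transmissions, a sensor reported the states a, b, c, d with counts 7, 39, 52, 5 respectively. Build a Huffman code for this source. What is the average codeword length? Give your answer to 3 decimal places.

Probabilities are the counts divided by 103.
Repeatedly combine the two least-probable nodes; the expected code length is the sum of the merged weights.
merge 5/103 + 7/103 → 12/103
merge 12/103 + 39/103 → 51/103
merge 51/103 + 52/103 → 1
L = 12/103 + 51/103 + 1 = 166/103 ≈ 1.612 bits/symbol.

1.612 bits/symbol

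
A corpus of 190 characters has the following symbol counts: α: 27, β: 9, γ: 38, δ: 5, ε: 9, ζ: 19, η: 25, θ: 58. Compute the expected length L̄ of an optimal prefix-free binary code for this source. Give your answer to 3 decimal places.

2.689 bits/symbol

Probabilities are the counts divided by 190.
Repeatedly combine the two least-probable nodes; the expected code length is the sum of the merged weights.
merge 1/38 + 9/190 → 7/95
merge 9/190 + 7/95 → 23/190
merge 1/10 + 23/190 → 21/95
merge 5/38 + 27/190 → 26/95
merge 1/5 + 21/95 → 8/19
merge 26/95 + 29/95 → 11/19
merge 8/19 + 11/19 → 1
L = 7/95 + 23/190 + 21/95 + 26/95 + 8/19 + 11/19 + 1 = 511/190 ≈ 2.689 bits/symbol.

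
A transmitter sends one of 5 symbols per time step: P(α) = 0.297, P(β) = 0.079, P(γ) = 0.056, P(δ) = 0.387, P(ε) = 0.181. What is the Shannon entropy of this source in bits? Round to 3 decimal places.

2.019 bits

H = −Σ pᵢ log₂ pᵢ.
−0.297·log₂(0.297) = 0.5202
−0.079·log₂(0.079) = 0.2893
−0.056·log₂(0.056) = 0.2329
−0.387·log₂(0.387) = 0.5300
−0.181·log₂(0.181) = 0.4463
Sum ≈ 2.0187 → 2.019 bits.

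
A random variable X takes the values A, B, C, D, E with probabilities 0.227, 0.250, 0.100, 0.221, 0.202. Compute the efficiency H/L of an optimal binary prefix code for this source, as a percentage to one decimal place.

Entropy H = −Σ p log₂ p ≈ 2.2652 bits.
Huffman merges: 1/10+101/500→151/500; 221/1000+227/1000→56/125; 1/4+151/500→69/125; 56/125+69/125→1. L = 1151/500 ≈ 2.3020.
Efficiency = H/L = 2.2652/2.3020 = 98.4%.

98.4%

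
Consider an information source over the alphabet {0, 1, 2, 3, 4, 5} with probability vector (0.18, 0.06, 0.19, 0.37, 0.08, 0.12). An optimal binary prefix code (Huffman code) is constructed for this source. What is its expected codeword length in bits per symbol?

2.4 bits/symbol

Repeatedly combine the two least-probable nodes; the expected code length is the sum of the merged weights.
merge 3/50 + 2/25 → 7/50
merge 3/25 + 7/50 → 13/50
merge 9/50 + 19/100 → 37/100
merge 13/50 + 37/100 → 63/100
merge 37/100 + 63/100 → 1
L = 7/50 + 13/50 + 37/100 + 63/100 + 1 = 12/5 = 2.4 bits/symbol.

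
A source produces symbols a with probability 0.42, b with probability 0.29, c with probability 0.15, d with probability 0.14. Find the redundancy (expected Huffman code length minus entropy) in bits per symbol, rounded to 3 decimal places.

Entropy H = −Σ p log₂ p ≈ 1.8512 bits.
Huffman merges: 7/50+3/20→29/100; 29/100+29/100→29/50; 21/50+29/50→1. L = 187/100 ≈ 1.8700.
L − H = 1.8700 − 1.8512 = 0.019 bits.

0.019 bits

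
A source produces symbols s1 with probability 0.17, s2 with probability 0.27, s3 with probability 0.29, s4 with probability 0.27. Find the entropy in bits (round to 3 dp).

1.973 bits

H = −Σ pᵢ log₂ pᵢ.
−0.17·log₂(0.17) = 0.4346
−0.27·log₂(0.27) = 0.5100
−0.29·log₂(0.29) = 0.5179
−0.27·log₂(0.27) = 0.5100
Sum ≈ 1.9725 → 1.973 bits.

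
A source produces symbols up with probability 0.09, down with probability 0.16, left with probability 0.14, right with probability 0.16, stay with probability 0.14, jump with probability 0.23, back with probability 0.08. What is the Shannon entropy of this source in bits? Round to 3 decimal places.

H = −Σ pᵢ log₂ pᵢ.
−0.09·log₂(0.09) = 0.3127
−0.16·log₂(0.16) = 0.4230
−0.14·log₂(0.14) = 0.3971
−0.16·log₂(0.16) = 0.4230
−0.14·log₂(0.14) = 0.3971
−0.23·log₂(0.23) = 0.4877
−0.08·log₂(0.08) = 0.2915
Sum ≈ 2.7321 → 2.732 bits.

2.732 bits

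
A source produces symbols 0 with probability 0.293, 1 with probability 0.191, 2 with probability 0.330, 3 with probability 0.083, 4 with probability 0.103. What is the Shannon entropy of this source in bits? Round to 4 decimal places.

H = −Σ pᵢ log₂ pᵢ.
−0.293·log₂(0.293) = 0.5189
−0.191·log₂(0.191) = 0.4562
−0.330·log₂(0.330) = 0.5278
−0.083·log₂(0.083) = 0.2980
−0.103·log₂(0.103) = 0.3378
Sum ≈ 2.1387 → 2.1387 bits.

2.1387 bits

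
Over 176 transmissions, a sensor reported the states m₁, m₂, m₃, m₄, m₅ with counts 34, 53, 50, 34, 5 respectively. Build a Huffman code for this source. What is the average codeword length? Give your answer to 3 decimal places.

2.222 bits/symbol

Probabilities are the counts divided by 176.
Repeatedly combine the two least-probable nodes; the expected code length is the sum of the merged weights.
merge 5/176 + 17/88 → 39/176
merge 17/88 + 39/176 → 73/176
merge 25/88 + 53/176 → 103/176
merge 73/176 + 103/176 → 1
L = 39/176 + 73/176 + 103/176 + 1 = 391/176 ≈ 2.222 bits/symbol.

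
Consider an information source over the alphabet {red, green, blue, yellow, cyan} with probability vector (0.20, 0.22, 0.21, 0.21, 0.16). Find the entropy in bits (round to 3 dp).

2.314 bits

H = −Σ pᵢ log₂ pᵢ.
−0.20·log₂(0.20) = 0.4644
−0.22·log₂(0.22) = 0.4806
−0.21·log₂(0.21) = 0.4728
−0.21·log₂(0.21) = 0.4728
−0.16·log₂(0.16) = 0.4230
Sum ≈ 2.3136 → 2.314 bits.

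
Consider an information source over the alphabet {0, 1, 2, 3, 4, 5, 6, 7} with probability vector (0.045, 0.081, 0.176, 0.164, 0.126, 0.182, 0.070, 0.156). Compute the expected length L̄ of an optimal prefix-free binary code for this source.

2.933 bits/symbol

Repeatedly combine the two least-probable nodes; the expected code length is the sum of the merged weights.
merge 9/200 + 7/100 → 23/200
merge 81/1000 + 23/200 → 49/250
merge 63/500 + 39/250 → 141/500
merge 41/250 + 22/125 → 17/50
merge 91/500 + 49/250 → 189/500
merge 141/500 + 17/50 → 311/500
merge 189/500 + 311/500 → 1
L = 23/200 + 49/250 + 141/500 + 17/50 + 189/500 + 311/500 + 1 = 2933/1000 = 2.933 bits/symbol.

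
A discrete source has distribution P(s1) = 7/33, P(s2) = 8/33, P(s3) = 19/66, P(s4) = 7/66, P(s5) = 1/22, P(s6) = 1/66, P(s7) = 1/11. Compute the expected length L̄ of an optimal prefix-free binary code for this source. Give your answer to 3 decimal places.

2.470 bits/symbol

Repeatedly combine the two least-probable nodes; the expected code length is the sum of the merged weights.
merge 1/66 + 1/22 → 2/33
merge 2/33 + 1/11 → 5/33
merge 7/66 + 5/33 → 17/66
merge 7/33 + 8/33 → 5/11
merge 17/66 + 19/66 → 6/11
merge 5/11 + 6/11 → 1
L = 2/33 + 5/33 + 17/66 + 5/11 + 6/11 + 1 = 163/66 ≈ 2.470 bits/symbol.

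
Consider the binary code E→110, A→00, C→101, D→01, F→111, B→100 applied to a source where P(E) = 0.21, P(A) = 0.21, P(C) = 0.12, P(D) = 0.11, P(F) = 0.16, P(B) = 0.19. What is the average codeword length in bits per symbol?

2.68 bits/symbol

L̄ = Σ pᵢ·ℓᵢ = 0.21·3 + 0.21·2 + 0.12·3 + 0.11·2 + 0.16·3 + 0.19·3 = 2.68 bits/symbol.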